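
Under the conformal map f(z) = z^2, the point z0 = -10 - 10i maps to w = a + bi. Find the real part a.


Step 1: z0 = -10 - 10i
Step 2: z0^2 = (-10)^2 - (-10)^2 + 200i
Step 3: real part = 100 - 100 = 0

0


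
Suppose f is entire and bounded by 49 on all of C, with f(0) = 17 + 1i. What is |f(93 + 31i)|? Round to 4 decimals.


Step 1: By Liouville's theorem, a bounded entire function is constant.
Step 2: f(z) = f(0) = 17 + 1i for all z.
Step 3: |f(w)| = |17 + 1i| = sqrt(289 + 1)
Step 4: = 17.0294

17.0294


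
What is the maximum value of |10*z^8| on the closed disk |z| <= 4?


Step 1: On |z| = 4, |f(z)| = 10 * |z|^8 = 10 * 4^8
Step 2: By maximum modulus principle, maximum is on boundary.
Step 3: Maximum = 10 * 65536 = 655360

655360


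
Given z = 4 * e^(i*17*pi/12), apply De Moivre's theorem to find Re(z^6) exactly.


Step 1: By De Moivre's theorem, z^6 = 4^6 * e^(i*6*17*pi/12) = 4096 * (cos(17*pi/2) + i*sin(17*pi/2))
Step 2: |z|^6 = 4^6 = 4096
Step 3: Reduce the angle mod 2*pi: 17*pi/2 - 8*pi = pi/2
Step 4: cos(pi/2) = 0
Step 5: Re(z^6) = 4096 * 0 = 0

0


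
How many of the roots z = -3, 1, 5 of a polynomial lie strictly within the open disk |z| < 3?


Step 1: Check each root:
  z = -3: |-3| = 3 >= 3
  z = 1: |1| = 1 < 3
  z = 5: |5| = 5 >= 3
Step 2: Count = 1

1


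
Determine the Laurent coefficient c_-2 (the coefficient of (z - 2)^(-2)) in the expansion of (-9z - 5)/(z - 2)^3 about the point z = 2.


Step 1: Write the numerator in powers of (z - 2): -9z - 5 = -9(z - 2) + (-9*2 - 5) = -9(z - 2) - 23
Step 2: Divide by (z - 2)^3: f(z) = -23(z - 2)^(-3) - 9(z - 2)^(-2)
Step 3: This finite sum is the Laurent series of f about z = 2.
Step 4: Coefficient of (z - 2)^(-2) = coefficient of (z - 2) in the re-centred numerator = -9

-9


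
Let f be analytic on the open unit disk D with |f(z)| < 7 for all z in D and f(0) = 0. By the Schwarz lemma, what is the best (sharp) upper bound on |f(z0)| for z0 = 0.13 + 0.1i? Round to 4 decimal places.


Step 1: g = f/7 maps D -> D with g(0) = 0, so by the Schwarz lemma |g(z)| <= |z|, i.e. |f(z)| <= 7|z|; this is sharp (f(z) = 7z).
Step 2: |z0|^2 = 0.13^2 + 0.1^2 = 0.0269
Step 3: |z0| = sqrt(0.0269) = 0.164012
Step 4: Best bound = 7 * |z0| = 7 * 0.164012 = 1.1481

1.1481


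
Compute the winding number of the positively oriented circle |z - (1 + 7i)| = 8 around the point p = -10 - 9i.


Step 1: Center c = (1, 7), radius = 8
Step 2: |p - c|^2 = (-11)^2 + (-16)^2 = 377
Step 3: r^2 = 64
Step 4: |p-c| > r so winding number = 0

0


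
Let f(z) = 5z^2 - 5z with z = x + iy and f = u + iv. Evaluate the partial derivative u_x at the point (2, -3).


Step 1: f(z) = 5(x+iy)^2 - 5(x+iy) + 0
Step 2: u = 5(x^2 - y^2) - 5x + 0
Step 3: u_x = 10x - 5
Step 4: At (2, -3): u_x = 20 - 5 = 15

15


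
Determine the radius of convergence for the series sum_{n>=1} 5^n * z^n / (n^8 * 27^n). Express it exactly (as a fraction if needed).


Step 1: General term a_n = 5^n / (n^8 * 27^n)
Step 2: By the root test, |a_n|^(1/n) = 5 / (n^(8/n) * 27) -> 5/27 as n -> infinity (since n^(8/n) -> 1)
Step 3: R = 1/lim|a_n|^(1/n) = 27/5

27/5


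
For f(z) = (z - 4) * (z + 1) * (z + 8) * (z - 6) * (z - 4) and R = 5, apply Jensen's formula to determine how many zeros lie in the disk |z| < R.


Jensen's formula: (1/2pi)*integral log|f(Re^it)|dt = log|f(0)| + sum_{|a_k|<R} log(R/|a_k|)
Step 1: f(0) = (-4) * 1 * 8 * (-6) * (-4) = -768
Step 2: log|f(0)| = log|4| + log|-1| + log|-8| + log|6| + log|4| = 6.6438
Step 3: Zeros inside |z| < 5: 4, -1, 4
Step 4: Jensen sum = log(5/4) + log(5/1) + log(5/4) = 2.0557
Step 5: n(R) = number of terms in the Jensen sum = count of zeros inside |z| < 5 = 3

3


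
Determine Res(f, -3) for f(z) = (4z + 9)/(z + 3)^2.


Step 1: Pole of order 2 at z = -3
Step 2: Res = lim d/dz [(z + 3)^2 * f(z)] as z -> -3
Step 3: (z + 3)^2 * f(z) = 4z + 9
Step 4: d/dz[4z + 9] = 4

4


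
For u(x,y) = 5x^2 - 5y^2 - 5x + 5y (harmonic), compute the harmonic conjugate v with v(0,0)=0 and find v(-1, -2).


Step 1: v_x = -u_y = 10y - 5
Step 2: v_y = u_x = 10x - 5
Step 3: v = 10xy - 5x - 5y + C
Step 4: v(0,0) = 0 => C = 0
Step 5: v(-1, -2) = 35

35


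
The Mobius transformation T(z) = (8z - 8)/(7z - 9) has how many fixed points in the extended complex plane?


Step 1: Fixed points satisfy T(z) = z
Step 2: 7z^2 - 17z + 8 = 0
Step 3: Discriminant = (-17)^2 - 4*7*8 = 65
Step 4: Number of fixed points = 2

2


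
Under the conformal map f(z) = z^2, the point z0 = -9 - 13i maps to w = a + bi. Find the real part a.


Step 1: z0 = -9 - 13i
Step 2: z0^2 = (-9)^2 - (-13)^2 + 234i
Step 3: real part = 81 - 169 = -88

-88


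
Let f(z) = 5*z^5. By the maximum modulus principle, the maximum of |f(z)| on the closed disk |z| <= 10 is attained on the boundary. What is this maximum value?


Step 1: On |z| = 10, |f(z)| = 5 * |z|^5 = 5 * 10^5
Step 2: By maximum modulus principle, maximum is on boundary.
Step 3: Maximum = 5 * 100000 = 500000

500000


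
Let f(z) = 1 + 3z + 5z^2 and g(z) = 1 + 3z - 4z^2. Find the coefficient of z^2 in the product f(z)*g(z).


Step 1: z^2 term in f*g comes from: (1)*(-4z^2) + (3z)*(3z) + (5z^2)*(1)
Step 2: = -4 + 9 + 5
Step 3: = 10

10


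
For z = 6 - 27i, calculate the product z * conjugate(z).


Step 1: conj(z) = 6 + 27i
Step 2: z * conj(z) = 6^2 + (-27)^2
Step 3: = 36 + 729 = 765

765


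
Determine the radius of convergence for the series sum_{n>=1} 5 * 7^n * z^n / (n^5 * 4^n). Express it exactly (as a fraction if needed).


Step 1: General term a_n = 5 * 7^n / (n^5 * 4^n)
Step 2: By the root test, |a_n|^(1/n) = 5^(1/n) * 7 / (n^(5/n) * 4) -> 7/4 as n -> infinity (since 5^(1/n) -> 1 and n^(5/n) -> 1)
Step 3: R = 1/lim|a_n|^(1/n) = 4/7

4/7


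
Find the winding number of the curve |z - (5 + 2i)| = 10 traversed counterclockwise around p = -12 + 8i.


Step 1: Center c = (5, 2), radius = 10
Step 2: |p - c|^2 = (-17)^2 + 6^2 = 325
Step 3: r^2 = 100
Step 4: |p-c| > r so winding number = 0

0


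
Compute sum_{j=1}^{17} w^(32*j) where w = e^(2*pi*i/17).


Step 1: The sum sum_{j=1}^{n} w^(k*j) equals n if n | k, else 0.
Step 2: Here n = 17, k = 32
Step 3: Does n divide k? 17 | 32 -> False
Step 4: Sum = 0

0


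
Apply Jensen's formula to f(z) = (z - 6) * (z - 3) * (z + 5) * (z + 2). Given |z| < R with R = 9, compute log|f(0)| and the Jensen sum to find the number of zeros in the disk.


Jensen's formula: (1/2pi)*integral log|f(Re^it)|dt = log|f(0)| + sum_{|a_k|<R} log(R/|a_k|)
Step 1: f(0) = (-6) * (-3) * 5 * 2 = 180
Step 2: log|f(0)| = log|6| + log|3| + log|-5| + log|-2| = 5.193
Step 3: Zeros inside |z| < 9: 6, 3, -5, -2
Step 4: Jensen sum = log(9/6) + log(9/3) + log(9/5) + log(9/2) = 3.5959
Step 5: n(R) = number of terms in the Jensen sum = count of zeros inside |z| < 9 = 4

4


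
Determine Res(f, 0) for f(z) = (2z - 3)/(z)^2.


Step 1: Pole of order 2 at z = 0
Step 2: Res = lim d/dz [(z)^2 * f(z)] as z -> 0
Step 3: (z)^2 * f(z) = 2z - 3
Step 4: d/dz[2z - 3] = 2

2


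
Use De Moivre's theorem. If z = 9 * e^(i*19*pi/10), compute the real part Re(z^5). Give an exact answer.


Step 1: By De Moivre's theorem, z^5 = 9^5 * e^(i*5*19*pi/10) = 59049 * (cos(19*pi/2) + i*sin(19*pi/2))
Step 2: |z|^5 = 9^5 = 59049
Step 3: Reduce the angle mod 2*pi: 19*pi/2 - 8*pi = 3*pi/2
Step 4: cos(3*pi/2) = 0
Step 5: Re(z^5) = 59049 * 0 = 0

0


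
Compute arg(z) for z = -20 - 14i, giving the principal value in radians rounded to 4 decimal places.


Step 1: z = -20 - 14i
Step 2: arg(z) = atan2(-14, -20)
Step 3: arg(z) = -2.5309

-2.5309


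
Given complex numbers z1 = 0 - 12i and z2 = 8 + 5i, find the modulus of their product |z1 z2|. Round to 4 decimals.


Step 1: |z1| = sqrt(0^2 + (-12)^2) = sqrt(144)
Step 2: |z2| = sqrt(8^2 + 5^2) = sqrt(89)
Step 3: |z1*z2| = |z1|*|z2| = sqrt(144) * sqrt(89) = sqrt(144 * 89) = sqrt(12816)
Step 4: = 113.2078

113.2078


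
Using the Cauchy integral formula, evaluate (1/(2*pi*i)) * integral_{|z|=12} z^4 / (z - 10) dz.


Step 1: f(z) = z^4, a = 10 is inside |z| = 12
Step 2: By Cauchy integral formula: (1/(2pi*i)) * integral = f(a)
Step 3: f(10) = 10^4 = 10000

10000


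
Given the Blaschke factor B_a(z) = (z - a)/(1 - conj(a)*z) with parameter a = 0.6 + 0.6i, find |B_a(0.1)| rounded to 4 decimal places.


Step 1: Numerator z0 - a = 0.1 - (0.6 + 0.6i) = -0.5 - 0.6i
Step 2: Denominator 1 - conj(a)*z0 = 1 - (0.6 - 0.6i)*0.1 = 0.94 + 0.06i
Step 3: |z0 - a|^2 = (-0.5)^2 + (-0.6)^2 = 0.61; |1 - conj(a)*z0|^2 = 0.94^2 + 0.06^2 = 0.8872
Step 4: |B_a(0.1)| = sqrt(0.61 / 0.8872) = sqrt(0.687556)
Step 5: = 0.8292

0.8292


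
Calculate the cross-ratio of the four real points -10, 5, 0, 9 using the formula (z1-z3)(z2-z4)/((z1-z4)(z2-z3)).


Step 1: (z1-z3)(z2-z4) = (-10) * (-4) = 40
Step 2: (z1-z4)(z2-z3) = (-19) * 5 = -95
Step 3: Cross-ratio = -40/95 = -8/19

-8/19


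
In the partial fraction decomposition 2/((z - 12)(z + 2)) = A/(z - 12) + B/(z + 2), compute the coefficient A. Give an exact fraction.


Step 1: Multiply both sides by (z - 12) and set z = 12
Step 2: A = 2 / (12 + 2)
Step 3: A = 2 / 14
Step 4: A = 1/7

1/7


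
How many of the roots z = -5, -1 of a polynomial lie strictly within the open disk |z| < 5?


Step 1: Check each root:
  z = -5: |-5| = 5 >= 5
  z = -1: |-1| = 1 < 5
Step 2: Count = 1

1


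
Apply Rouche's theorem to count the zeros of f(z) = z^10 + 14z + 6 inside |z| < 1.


Step 1: On |z| = 1 the three terms have sizes |z^10| = 1^10 = 1, |14z| = 14*1 = 14, |6| = 6
Step 2: The dominant term is g(z) = 14z; let h(z) = z^10 + 6 so f = g + h
Step 3: On |z| = 1: |g| = 14 and |h| <= 1 + 6 = 7
Step 4: Since 14 > 7, |h| < |g| on |z| = 1, so by Rouche f has the same number of zeros as g inside |z| < 1
Step 5: g(z) = 14z has 1 zero (at the origin, multiplicity 1) inside |z| < 1. Answer = 1

1


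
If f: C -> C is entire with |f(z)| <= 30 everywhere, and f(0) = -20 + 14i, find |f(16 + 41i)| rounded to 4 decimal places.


Step 1: By Liouville's theorem, a bounded entire function is constant.
Step 2: f(z) = f(0) = -20 + 14i for all z.
Step 3: |f(w)| = |-20 + 14i| = sqrt(400 + 196)
Step 4: = 24.4131

24.4131


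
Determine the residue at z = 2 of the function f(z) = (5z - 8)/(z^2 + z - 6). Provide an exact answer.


Step 1: Q(z) = z^2 + z - 6 = (z - 2)(z + 3)
Step 2: Q'(z) = 2z + 1
Step 3: Q'(2) = 5, P(2) = 2
Step 4: Res = P(2)/Q'(2) = 2/5 = 2/5

2/5


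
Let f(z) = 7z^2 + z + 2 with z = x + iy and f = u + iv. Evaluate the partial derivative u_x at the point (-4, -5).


Step 1: f(z) = 7(x+iy)^2 + (x+iy) + 2
Step 2: u = 7(x^2 - y^2) + x + 2
Step 3: u_x = 14x + 1
Step 4: At (-4, -5): u_x = -56 + 1 = -55

-55


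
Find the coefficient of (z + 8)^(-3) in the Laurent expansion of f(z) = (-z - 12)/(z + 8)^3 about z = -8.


Step 1: Write the numerator in powers of (z + 8): -z - 12 = -(z + 8) + (-1*(-8) - 12) = -(z + 8) - 4
Step 2: Divide by (z + 8)^3: f(z) = -4(z + 8)^(-3) - (z + 8)^(-2)
Step 3: This finite sum is the Laurent series of f about z = -8.
Step 4: Coefficient of (z + 8)^(-3) = -1*(-8) - 12 = -4

-4


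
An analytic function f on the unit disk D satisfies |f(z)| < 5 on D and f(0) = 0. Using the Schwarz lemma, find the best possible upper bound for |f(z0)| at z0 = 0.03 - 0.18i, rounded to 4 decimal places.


Step 1: g = f/5 maps D -> D with g(0) = 0, so by the Schwarz lemma |g(z)| <= |z|, i.e. |f(z)| <= 5|z|; this is sharp (f(z) = 5z).
Step 2: |z0|^2 = 0.03^2 + (-0.18)^2 = 0.0333
Step 3: |z0| = sqrt(0.0333) = 0.182483
Step 4: Best bound = 5 * |z0| = 5 * 0.182483 = 0.9124

0.9124


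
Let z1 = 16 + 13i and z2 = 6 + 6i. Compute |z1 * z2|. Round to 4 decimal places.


Step 1: |z1| = sqrt(16^2 + 13^2) = sqrt(425)
Step 2: |z2| = sqrt(6^2 + 6^2) = sqrt(72)
Step 3: |z1*z2| = |z1|*|z2| = sqrt(425) * sqrt(72) = sqrt(425 * 72) = sqrt(30600)
Step 4: = 174.9286

174.9286


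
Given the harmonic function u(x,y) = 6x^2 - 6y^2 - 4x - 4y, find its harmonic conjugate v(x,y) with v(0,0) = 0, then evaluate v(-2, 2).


Step 1: v_x = -u_y = 12y + 4
Step 2: v_y = u_x = 12x - 4
Step 3: v = 12xy + 4x - 4y + C
Step 4: v(0,0) = 0 => C = 0
Step 5: v(-2, 2) = -64

-64


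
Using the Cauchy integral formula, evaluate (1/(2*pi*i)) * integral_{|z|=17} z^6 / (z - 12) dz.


Step 1: f(z) = z^6, a = 12 is inside |z| = 17
Step 2: By Cauchy integral formula: (1/(2pi*i)) * integral = f(a)
Step 3: f(12) = 12^6 = 2985984

2985984


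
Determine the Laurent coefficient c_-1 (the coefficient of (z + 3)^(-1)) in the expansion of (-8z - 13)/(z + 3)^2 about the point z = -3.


Step 1: Write the numerator in powers of (z + 3): -8z - 13 = -8(z + 3) + (-8*(-3) - 13) = -8(z + 3) + 11
Step 2: Divide by (z + 3)^2: f(z) = 11(z + 3)^(-2) - 8(z + 3)^(-1)
Step 3: This finite sum is the Laurent series of f about z = -3.
Step 4: Coefficient of (z + 3)^(-1) = coefficient of (z + 3) in the re-centred numerator = -8

-8


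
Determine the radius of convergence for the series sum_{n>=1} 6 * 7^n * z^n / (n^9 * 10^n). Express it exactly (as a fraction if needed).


Step 1: General term a_n = 6 * 7^n / (n^9 * 10^n)
Step 2: By the root test, |a_n|^(1/n) = 6^(1/n) * 7 / (n^(9/n) * 10) -> 7/10 as n -> infinity (since 6^(1/n) -> 1 and n^(9/n) -> 1)
Step 3: R = 1/lim|a_n|^(1/n) = 10/7

10/7


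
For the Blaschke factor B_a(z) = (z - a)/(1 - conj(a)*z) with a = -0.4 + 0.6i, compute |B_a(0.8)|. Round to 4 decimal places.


Step 1: Numerator z0 - a = 0.8 - (-0.4 + 0.6i) = 1.2 - 0.6i
Step 2: Denominator 1 - conj(a)*z0 = 1 - (-0.4 - 0.6i)*0.8 = 1.32 + 0.48i
Step 3: |z0 - a|^2 = 1.2^2 + (-0.6)^2 = 1.8; |1 - conj(a)*z0|^2 = 1.32^2 + 0.48^2 = 1.9728
Step 4: |B_a(0.8)| = sqrt(1.8 / 1.9728) = sqrt(0.912409)
Step 5: = 0.9552

0.9552


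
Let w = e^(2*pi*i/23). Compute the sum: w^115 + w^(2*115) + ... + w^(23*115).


Step 1: The sum sum_{j=1}^{n} w^(k*j) equals n if n | k, else 0.
Step 2: Here n = 23, k = 115
Step 3: Does n divide k? 23 | 115 -> True
Step 4: Sum = 23

23


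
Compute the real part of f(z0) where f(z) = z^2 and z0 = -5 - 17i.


Step 1: z0 = -5 - 17i
Step 2: z0^2 = (-5)^2 - (-17)^2 + 170i
Step 3: real part = 25 - 289 = -264

-264


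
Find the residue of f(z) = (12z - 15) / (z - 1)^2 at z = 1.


Step 1: Pole of order 2 at z = 1
Step 2: Res = lim d/dz [(z - 1)^2 * f(z)] as z -> 1
Step 3: (z - 1)^2 * f(z) = 12z - 15
Step 4: d/dz[12z - 15] = 12

12


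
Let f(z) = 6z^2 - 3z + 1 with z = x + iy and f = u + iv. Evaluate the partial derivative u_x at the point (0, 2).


Step 1: f(z) = 6(x+iy)^2 - 3(x+iy) + 1
Step 2: u = 6(x^2 - y^2) - 3x + 1
Step 3: u_x = 12x - 3
Step 4: At (0, 2): u_x = 0 - 3 = -3

-3


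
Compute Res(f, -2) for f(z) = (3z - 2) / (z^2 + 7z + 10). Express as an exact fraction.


Step 1: Q(z) = z^2 + 7z + 10 = (z + 2)(z + 5)
Step 2: Q'(z) = 2z + 7
Step 3: Q'(-2) = 3, P(-2) = -8
Step 4: Res = P(-2)/Q'(-2) = -8/3 = -8/3

-8/3


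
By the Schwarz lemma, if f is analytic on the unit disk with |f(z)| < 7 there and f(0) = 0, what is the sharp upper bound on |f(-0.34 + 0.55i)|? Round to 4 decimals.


Step 1: g = f/7 maps D -> D with g(0) = 0, so by the Schwarz lemma |g(z)| <= |z|, i.e. |f(z)| <= 7|z|; this is sharp (f(z) = 7z).
Step 2: |z0|^2 = (-0.34)^2 + 0.55^2 = 0.4181
Step 3: |z0| = sqrt(0.4181) = 0.646607
Step 4: Best bound = 7 * |z0| = 7 * 0.646607 = 4.5262

4.5262


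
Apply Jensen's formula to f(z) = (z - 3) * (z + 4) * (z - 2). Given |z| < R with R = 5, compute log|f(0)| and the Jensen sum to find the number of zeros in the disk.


Jensen's formula: (1/2pi)*integral log|f(Re^it)|dt = log|f(0)| + sum_{|a_k|<R} log(R/|a_k|)
Step 1: f(0) = (-3) * 4 * (-2) = 24
Step 2: log|f(0)| = log|3| + log|-4| + log|2| = 3.1781
Step 3: Zeros inside |z| < 5: 3, -4, 2
Step 4: Jensen sum = log(5/3) + log(5/4) + log(5/2) = 1.6503
Step 5: n(R) = number of terms in the Jensen sum = count of zeros inside |z| < 5 = 3

3


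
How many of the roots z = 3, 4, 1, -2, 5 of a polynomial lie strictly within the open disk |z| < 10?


Step 1: Check each root:
  z = 3: |3| = 3 < 10
  z = 4: |4| = 4 < 10
  z = 1: |1| = 1 < 10
  z = -2: |-2| = 2 < 10
  z = 5: |5| = 5 < 10
Step 2: Count = 5

5


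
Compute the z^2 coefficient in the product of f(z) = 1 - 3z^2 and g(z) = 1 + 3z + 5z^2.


Step 1: z^2 term in f*g comes from: (1)*(5z^2) + (0)*(3z) + (-3z^2)*(1)
Step 2: = 5 + 0 - 3
Step 3: = 2

2


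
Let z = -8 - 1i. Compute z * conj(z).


Step 1: conj(z) = -8 + 1i
Step 2: z * conj(z) = (-8)^2 + (-1)^2
Step 3: = 64 + 1 = 65

65


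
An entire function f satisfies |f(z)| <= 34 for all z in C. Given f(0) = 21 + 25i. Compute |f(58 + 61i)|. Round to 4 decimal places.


Step 1: By Liouville's theorem, a bounded entire function is constant.
Step 2: f(z) = f(0) = 21 + 25i for all z.
Step 3: |f(w)| = |21 + 25i| = sqrt(441 + 625)
Step 4: = 32.6497

32.6497


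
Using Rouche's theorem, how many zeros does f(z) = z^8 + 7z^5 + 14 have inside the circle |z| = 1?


Step 1: On |z| = 1 the three terms have sizes |z^8| = 1^8 = 1, |7z^5| = 7*1^5 = 7, |14| = 14
Step 2: The dominant term is g(z) = 14; let h(z) = z^8 + 7z^5 so f = g + h
Step 3: On |z| = 1: |g| = 14 and |h| <= 1 + 7 = 8
Step 4: Since 14 > 8, |h| < |g| on |z| = 1, so by Rouche f has the same number of zeros as g inside |z| < 1
Step 5: g(z) = 14 is a nonzero constant with no zeros inside |z| < 1. Answer = 0

0


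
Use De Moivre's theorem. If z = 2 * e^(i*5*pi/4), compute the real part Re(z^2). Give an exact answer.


Step 1: By De Moivre's theorem, z^2 = 2^2 * e^(i*2*5*pi/4) = 4 * (cos(5*pi/2) + i*sin(5*pi/2))
Step 2: |z|^2 = 2^2 = 4
Step 3: Reduce the angle mod 2*pi: 5*pi/2 - 2*pi = pi/2
Step 4: cos(pi/2) = 0
Step 5: Re(z^2) = 4 * 0 = 0

0


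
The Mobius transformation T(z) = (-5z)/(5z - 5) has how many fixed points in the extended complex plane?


Step 1: Fixed points satisfy T(z) = z
Step 2: 5z^2 = 0
Step 3: Discriminant = 0^2 - 4*5*0 = 0
Step 4: Number of fixed points = 1

1


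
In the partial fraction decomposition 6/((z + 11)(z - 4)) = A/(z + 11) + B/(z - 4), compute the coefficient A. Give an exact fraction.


Step 1: Multiply both sides by (z + 11) and set z = -11
Step 2: A = 6 / (-11 - 4)
Step 3: A = 6 / (-15)
Step 4: A = -2/5

-2/5


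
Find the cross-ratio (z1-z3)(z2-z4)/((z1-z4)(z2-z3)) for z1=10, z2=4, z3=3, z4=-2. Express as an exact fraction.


Step 1: (z1-z3)(z2-z4) = 7 * 6 = 42
Step 2: (z1-z4)(z2-z3) = 12 * 1 = 12
Step 3: Cross-ratio = 42/12 = 7/2

7/2


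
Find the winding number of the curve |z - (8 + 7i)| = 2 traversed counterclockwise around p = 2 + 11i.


Step 1: Center c = (8, 7), radius = 2
Step 2: |p - c|^2 = (-6)^2 + 4^2 = 52
Step 3: r^2 = 4
Step 4: |p-c| > r so winding number = 0

0


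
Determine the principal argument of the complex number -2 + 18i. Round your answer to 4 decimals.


Step 1: z = -2 + 18i
Step 2: arg(z) = atan2(18, -2)
Step 3: arg(z) = 1.6815

1.6815


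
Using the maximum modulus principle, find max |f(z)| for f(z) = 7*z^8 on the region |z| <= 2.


Step 1: On |z| = 2, |f(z)| = 7 * |z|^8 = 7 * 2^8
Step 2: By maximum modulus principle, maximum is on boundary.
Step 3: Maximum = 7 * 256 = 1792

1792


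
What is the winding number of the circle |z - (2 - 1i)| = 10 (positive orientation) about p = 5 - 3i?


Step 1: Center c = (2, -1), radius = 10
Step 2: |p - c|^2 = 3^2 + (-2)^2 = 13
Step 3: r^2 = 100
Step 4: |p-c| < r so winding number = 1

1


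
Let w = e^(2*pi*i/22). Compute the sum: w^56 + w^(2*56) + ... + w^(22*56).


Step 1: The sum sum_{j=1}^{n} w^(k*j) equals n if n | k, else 0.
Step 2: Here n = 22, k = 56
Step 3: Does n divide k? 22 | 56 -> False
Step 4: Sum = 0

0


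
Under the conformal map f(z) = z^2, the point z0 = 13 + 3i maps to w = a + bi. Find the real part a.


Step 1: z0 = 13 + 3i
Step 2: z0^2 = 13^2 - 3^2 + 78i
Step 3: real part = 169 - 9 = 160

160


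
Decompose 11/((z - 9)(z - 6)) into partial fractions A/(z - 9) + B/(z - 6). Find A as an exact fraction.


Step 1: Multiply both sides by (z - 9) and set z = 9
Step 2: A = 11 / (9 - 6)
Step 3: A = 11 / 3
Step 4: A = 11/3

11/3


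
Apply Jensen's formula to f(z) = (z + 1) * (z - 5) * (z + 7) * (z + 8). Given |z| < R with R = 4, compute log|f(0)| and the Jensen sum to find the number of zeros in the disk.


Jensen's formula: (1/2pi)*integral log|f(Re^it)|dt = log|f(0)| + sum_{|a_k|<R} log(R/|a_k|)
Step 1: f(0) = 1 * (-5) * 7 * 8 = -280
Step 2: log|f(0)| = log|-1| + log|5| + log|-7| + log|-8| = 5.6348
Step 3: Zeros inside |z| < 4: -1
Step 4: Jensen sum = log(4/1) = 1.3863
Step 5: n(R) = number of terms in the Jensen sum = count of zeros inside |z| < 4 = 1

1


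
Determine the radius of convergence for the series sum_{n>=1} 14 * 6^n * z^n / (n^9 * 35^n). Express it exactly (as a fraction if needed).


Step 1: General term a_n = 14 * 6^n / (n^9 * 35^n)
Step 2: By the root test, |a_n|^(1/n) = 14^(1/n) * 6 / (n^(9/n) * 35) -> 6/35 as n -> infinity (since 14^(1/n) -> 1 and n^(9/n) -> 1)
Step 3: R = 1/lim|a_n|^(1/n) = 35/6

35/6


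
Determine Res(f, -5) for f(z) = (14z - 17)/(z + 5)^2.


Step 1: Pole of order 2 at z = -5
Step 2: Res = lim d/dz [(z + 5)^2 * f(z)] as z -> -5
Step 3: (z + 5)^2 * f(z) = 14z - 17
Step 4: d/dz[14z - 17] = 14

14


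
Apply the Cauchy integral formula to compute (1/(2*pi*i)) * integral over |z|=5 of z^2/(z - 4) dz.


Step 1: f(z) = z^2, a = 4 is inside |z| = 5
Step 2: By Cauchy integral formula: (1/(2pi*i)) * integral = f(a)
Step 3: f(4) = 4^2 = 16

16


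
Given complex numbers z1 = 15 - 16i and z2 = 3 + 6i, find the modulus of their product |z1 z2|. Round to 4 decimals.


Step 1: |z1| = sqrt(15^2 + (-16)^2) = sqrt(481)
Step 2: |z2| = sqrt(3^2 + 6^2) = sqrt(45)
Step 3: |z1*z2| = |z1|*|z2| = sqrt(481) * sqrt(45) = sqrt(481 * 45) = sqrt(21645)
Step 4: = 147.1224

147.1224


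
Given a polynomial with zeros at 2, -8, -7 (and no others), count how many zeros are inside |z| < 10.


Step 1: Check each root:
  z = 2: |2| = 2 < 10
  z = -8: |-8| = 8 < 10
  z = -7: |-7| = 7 < 10
Step 2: Count = 3

3


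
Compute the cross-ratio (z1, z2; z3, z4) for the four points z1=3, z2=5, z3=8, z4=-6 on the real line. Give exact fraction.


Step 1: (z1-z3)(z2-z4) = (-5) * 11 = -55
Step 2: (z1-z4)(z2-z3) = 9 * (-3) = -27
Step 3: Cross-ratio = 55/27 = 55/27

55/27


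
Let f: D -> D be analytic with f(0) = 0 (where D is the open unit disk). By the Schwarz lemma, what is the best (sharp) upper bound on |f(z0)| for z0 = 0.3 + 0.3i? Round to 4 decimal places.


Step 1: Schwarz lemma: if f: D -> D is analytic with f(0) = 0, then |f(z)| <= |z| for all z in D, and this is sharp (f(z) = z).
Step 2: |z0|^2 = 0.3^2 + 0.3^2 = 0.18
Step 3: |z0| = sqrt(0.18) = 0.424264
Step 4: Best bound = |z0| = 0.4243

0.4243


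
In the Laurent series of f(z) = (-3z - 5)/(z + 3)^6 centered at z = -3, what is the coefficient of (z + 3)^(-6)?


Step 1: Write the numerator in powers of (z + 3): -3z - 5 = -3(z + 3) + (-3*(-3) - 5) = -3(z + 3) + 4
Step 2: Divide by (z + 3)^6: f(z) = 4(z + 3)^(-6) - 3(z + 3)^(-5)
Step 3: This finite sum is the Laurent series of f about z = -3.
Step 4: Coefficient of (z + 3)^(-6) = -3*(-3) - 5 = 4

4


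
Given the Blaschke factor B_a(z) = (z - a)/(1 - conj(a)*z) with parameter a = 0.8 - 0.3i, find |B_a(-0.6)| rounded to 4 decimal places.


Step 1: Numerator z0 - a = -0.6 - (0.8 - 0.3i) = -1.4 + 0.3i
Step 2: Denominator 1 - conj(a)*z0 = 1 - (0.8 + 0.3i)*(-0.6) = 1.48 + 0.18i
Step 3: |z0 - a|^2 = (-1.4)^2 + 0.3^2 = 2.05; |1 - conj(a)*z0|^2 = 1.48^2 + 0.18^2 = 2.2228
Step 4: |B_a(-0.6)| = sqrt(2.05 / 2.2228) = sqrt(0.92226)
Step 5: = 0.9603

0.9603


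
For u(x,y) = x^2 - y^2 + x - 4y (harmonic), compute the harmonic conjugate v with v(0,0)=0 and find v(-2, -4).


Step 1: v_x = -u_y = 2y + 4
Step 2: v_y = u_x = 2x + 1
Step 3: v = 2xy + 4x + y + C
Step 4: v(0,0) = 0 => C = 0
Step 5: v(-2, -4) = 4

4


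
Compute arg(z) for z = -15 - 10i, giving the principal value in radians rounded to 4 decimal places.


Step 1: z = -15 - 10i
Step 2: arg(z) = atan2(-10, -15)
Step 3: arg(z) = -2.5536

-2.5536


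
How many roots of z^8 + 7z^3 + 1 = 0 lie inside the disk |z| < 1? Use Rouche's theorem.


Step 1: On |z| = 1 the three terms have sizes |z^8| = 1^8 = 1, |7z^3| = 7*1^3 = 7, |1| = 1
Step 2: The dominant term is g(z) = 7z^3; let h(z) = z^8 + 1 so f = g + h
Step 3: On |z| = 1: |g| = 7 and |h| <= 1 + 1 = 2
Step 4: Since 7 > 2, |h| < |g| on |z| = 1, so by Rouche f has the same number of zeros as g inside |z| < 1
Step 5: g(z) = 7z^3 has 3 zeros (at the origin, multiplicity 3) inside |z| < 1. Answer = 3

3


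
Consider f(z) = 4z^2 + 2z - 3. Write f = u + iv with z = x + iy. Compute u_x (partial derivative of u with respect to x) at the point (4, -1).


Step 1: f(z) = 4(x+iy)^2 + 2(x+iy) - 3
Step 2: u = 4(x^2 - y^2) + 2x - 3
Step 3: u_x = 8x + 2
Step 4: At (4, -1): u_x = 32 + 2 = 34

34


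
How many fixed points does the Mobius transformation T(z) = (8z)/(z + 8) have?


Step 1: Fixed points satisfy T(z) = z
Step 2: z^2 = 0
Step 3: Discriminant = 0^2 - 4*1*0 = 0
Step 4: Number of fixed points = 1

1


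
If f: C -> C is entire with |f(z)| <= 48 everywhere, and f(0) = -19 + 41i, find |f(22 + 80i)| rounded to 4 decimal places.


Step 1: By Liouville's theorem, a bounded entire function is constant.
Step 2: f(z) = f(0) = -19 + 41i for all z.
Step 3: |f(w)| = |-19 + 41i| = sqrt(361 + 1681)
Step 4: = 45.1885

45.1885


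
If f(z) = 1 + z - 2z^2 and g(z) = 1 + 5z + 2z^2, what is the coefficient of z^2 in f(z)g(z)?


Step 1: z^2 term in f*g comes from: (1)*(2z^2) + (z)*(5z) + (-2z^2)*(1)
Step 2: = 2 + 5 - 2
Step 3: = 5

5


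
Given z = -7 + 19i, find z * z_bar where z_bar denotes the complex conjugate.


Step 1: conj(z) = -7 - 19i
Step 2: z * conj(z) = (-7)^2 + 19^2
Step 3: = 49 + 361 = 410

410


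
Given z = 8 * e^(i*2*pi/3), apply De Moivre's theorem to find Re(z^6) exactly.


Step 1: By De Moivre's theorem, z^6 = 8^6 * e^(i*6*2*pi/3) = 262144 * (cos(4*pi) + i*sin(4*pi))
Step 2: |z|^6 = 8^6 = 262144
Step 3: Reduce the angle mod 2*pi: 4*pi - 4*pi = 0
Step 4: cos(0) = 1
Step 5: Re(z^6) = 262144 * 1 = 262144

262144


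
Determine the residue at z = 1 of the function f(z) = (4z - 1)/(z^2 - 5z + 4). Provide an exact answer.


Step 1: Q(z) = z^2 - 5z + 4 = (z - 1)(z - 4)
Step 2: Q'(z) = 2z - 5
Step 3: Q'(1) = -3, P(1) = 3
Step 4: Res = P(1)/Q'(1) = 3/(-3) = -1

-1


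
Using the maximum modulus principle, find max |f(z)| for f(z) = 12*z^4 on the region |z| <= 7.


Step 1: On |z| = 7, |f(z)| = 12 * |z|^4 = 12 * 7^4
Step 2: By maximum modulus principle, maximum is on boundary.
Step 3: Maximum = 12 * 2401 = 28812

28812


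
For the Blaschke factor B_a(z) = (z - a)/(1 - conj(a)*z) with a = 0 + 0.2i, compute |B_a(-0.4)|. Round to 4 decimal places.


Step 1: Numerator z0 - a = -0.4 - (0 + 0.2i) = -0.4 - 0.2i
Step 2: Denominator 1 - conj(a)*z0 = 1 - (0 - 0.2i)*(-0.4) = 1 - 0.08i
Step 3: |z0 - a|^2 = (-0.4)^2 + (-0.2)^2 = 0.2; |1 - conj(a)*z0|^2 = 1^2 + (-0.08)^2 = 1.0064
Step 4: |B_a(-0.4)| = sqrt(0.2 / 1.0064) = sqrt(0.198728)
Step 5: = 0.4458

0.4458


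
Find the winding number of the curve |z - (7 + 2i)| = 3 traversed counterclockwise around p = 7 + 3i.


Step 1: Center c = (7, 2), radius = 3
Step 2: |p - c|^2 = 0^2 + 1^2 = 1
Step 3: r^2 = 9
Step 4: |p-c| < r so winding number = 1

1


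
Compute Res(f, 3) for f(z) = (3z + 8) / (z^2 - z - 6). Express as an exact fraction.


Step 1: Q(z) = z^2 - z - 6 = (z - 3)(z + 2)
Step 2: Q'(z) = 2z - 1
Step 3: Q'(3) = 5, P(3) = 17
Step 4: Res = P(3)/Q'(3) = 17/5 = 17/5

17/5


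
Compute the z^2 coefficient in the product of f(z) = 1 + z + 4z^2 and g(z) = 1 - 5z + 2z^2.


Step 1: z^2 term in f*g comes from: (1)*(2z^2) + (z)*(-5z) + (4z^2)*(1)
Step 2: = 2 - 5 + 4
Step 3: = 1

1


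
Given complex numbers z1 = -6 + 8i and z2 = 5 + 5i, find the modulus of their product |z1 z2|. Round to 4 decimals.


Step 1: |z1| = sqrt((-6)^2 + 8^2) = sqrt(100)
Step 2: |z2| = sqrt(5^2 + 5^2) = sqrt(50)
Step 3: |z1*z2| = |z1|*|z2| = sqrt(100) * sqrt(50) = sqrt(100 * 50) = sqrt(5000)
Step 4: = 70.7107

70.7107


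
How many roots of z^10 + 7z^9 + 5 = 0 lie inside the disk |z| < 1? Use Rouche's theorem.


Step 1: On |z| = 1 the three terms have sizes |z^10| = 1^10 = 1, |7z^9| = 7*1^9 = 7, |5| = 5
Step 2: The dominant term is g(z) = 7z^9; let h(z) = z^10 + 5 so f = g + h
Step 3: On |z| = 1: |g| = 7 and |h| <= 1 + 5 = 6
Step 4: Since 7 > 6, |h| < |g| on |z| = 1, so by Rouche f has the same number of zeros as g inside |z| < 1
Step 5: g(z) = 7z^9 has 9 zeros (at the origin, multiplicity 9) inside |z| < 1. Answer = 9

9


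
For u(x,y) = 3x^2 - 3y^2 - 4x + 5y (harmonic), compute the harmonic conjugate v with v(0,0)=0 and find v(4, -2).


Step 1: v_x = -u_y = 6y - 5
Step 2: v_y = u_x = 6x - 4
Step 3: v = 6xy - 5x - 4y + C
Step 4: v(0,0) = 0 => C = 0
Step 5: v(4, -2) = -60

-60


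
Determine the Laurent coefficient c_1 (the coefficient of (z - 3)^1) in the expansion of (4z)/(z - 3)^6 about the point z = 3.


Step 1: Write the numerator in powers of (z - 3): 4z = 4(z - 3) + (4*3 + 0) = 4(z - 3) + 12
Step 2: Divide by (z - 3)^6: f(z) = 12(z - 3)^(-6) + 4(z - 3)^(-5)
Step 3: This finite sum is the Laurent series of f about z = 3.
Step 4: Only the powers -6 and -5 appear, so the coefficient of (z - 3)^1 = 0

0


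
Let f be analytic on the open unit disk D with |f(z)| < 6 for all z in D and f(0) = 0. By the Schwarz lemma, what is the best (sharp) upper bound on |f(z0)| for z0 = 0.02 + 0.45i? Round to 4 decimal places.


Step 1: g = f/6 maps D -> D with g(0) = 0, so by the Schwarz lemma |g(z)| <= |z|, i.e. |f(z)| <= 6|z|; this is sharp (f(z) = 6z).
Step 2: |z0|^2 = 0.02^2 + 0.45^2 = 0.2029
Step 3: |z0| = sqrt(0.2029) = 0.450444
Step 4: Best bound = 6 * |z0| = 6 * 0.450444 = 2.7027

2.7027


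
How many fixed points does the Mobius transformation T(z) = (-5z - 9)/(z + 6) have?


Step 1: Fixed points satisfy T(z) = z
Step 2: z^2 + 11z + 9 = 0
Step 3: Discriminant = 11^2 - 4*1*9 = 85
Step 4: Number of fixed points = 2

2


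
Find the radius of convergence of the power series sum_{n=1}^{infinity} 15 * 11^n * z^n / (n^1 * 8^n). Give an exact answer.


Step 1: General term a_n = 15 * 11^n / (n^1 * 8^n)
Step 2: By the root test, |a_n|^(1/n) = 15^(1/n) * 11 / (n^(1/n) * 8) -> 11/8 as n -> infinity (since 15^(1/n) -> 1 and n^(1/n) -> 1)
Step 3: R = 1/lim|a_n|^(1/n) = 8/11

8/11


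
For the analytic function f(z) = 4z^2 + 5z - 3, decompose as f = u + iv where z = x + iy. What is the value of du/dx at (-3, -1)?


Step 1: f(z) = 4(x+iy)^2 + 5(x+iy) - 3
Step 2: u = 4(x^2 - y^2) + 5x - 3
Step 3: u_x = 8x + 5
Step 4: At (-3, -1): u_x = -24 + 5 = -19

-19


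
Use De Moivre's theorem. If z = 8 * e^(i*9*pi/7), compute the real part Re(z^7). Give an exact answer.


Step 1: By De Moivre's theorem, z^7 = 8^7 * e^(i*7*9*pi/7) = 2097152 * (cos(9*pi) + i*sin(9*pi))
Step 2: |z|^7 = 8^7 = 2097152
Step 3: Reduce the angle mod 2*pi: 9*pi - 8*pi = pi
Step 4: cos(pi) = -1
Step 5: Re(z^7) = 2097152 * (-1) = -2097152

-2097152


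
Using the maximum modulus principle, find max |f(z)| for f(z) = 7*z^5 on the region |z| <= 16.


Step 1: On |z| = 16, |f(z)| = 7 * |z|^5 = 7 * 16^5
Step 2: By maximum modulus principle, maximum is on boundary.
Step 3: Maximum = 7 * 1048576 = 7340032

7340032


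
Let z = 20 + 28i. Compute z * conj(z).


Step 1: conj(z) = 20 - 28i
Step 2: z * conj(z) = 20^2 + 28^2
Step 3: = 400 + 784 = 1184

1184


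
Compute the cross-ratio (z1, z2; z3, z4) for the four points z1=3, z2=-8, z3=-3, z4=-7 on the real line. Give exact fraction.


Step 1: (z1-z3)(z2-z4) = 6 * (-1) = -6
Step 2: (z1-z4)(z2-z3) = 10 * (-5) = -50
Step 3: Cross-ratio = 6/50 = 3/25

3/25


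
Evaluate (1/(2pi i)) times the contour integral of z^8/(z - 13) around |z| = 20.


Step 1: f(z) = z^8, a = 13 is inside |z| = 20
Step 2: By Cauchy integral formula: (1/(2pi*i)) * integral = f(a)
Step 3: f(13) = 13^8 = 815730721

815730721


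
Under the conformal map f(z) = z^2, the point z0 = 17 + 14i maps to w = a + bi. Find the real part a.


Step 1: z0 = 17 + 14i
Step 2: z0^2 = 17^2 - 14^2 + 476i
Step 3: real part = 289 - 196 = 93

93


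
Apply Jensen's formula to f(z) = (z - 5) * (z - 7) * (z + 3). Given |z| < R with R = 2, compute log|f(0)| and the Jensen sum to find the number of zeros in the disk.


Jensen's formula: (1/2pi)*integral log|f(Re^it)|dt = log|f(0)| + sum_{|a_k|<R} log(R/|a_k|)
Step 1: f(0) = (-5) * (-7) * 3 = 105
Step 2: log|f(0)| = log|5| + log|7| + log|-3| = 4.654
Step 3: Zeros inside |z| < 2: none
Step 4: Jensen sum = (empty sum) = 0
Step 5: n(R) = number of terms in the Jensen sum = count of zeros inside |z| < 2 = 0

0


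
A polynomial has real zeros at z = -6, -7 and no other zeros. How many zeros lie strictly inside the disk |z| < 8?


Step 1: Check each root:
  z = -6: |-6| = 6 < 8
  z = -7: |-7| = 7 < 8
Step 2: Count = 2

2


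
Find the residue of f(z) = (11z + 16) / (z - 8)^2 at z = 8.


Step 1: Pole of order 2 at z = 8
Step 2: Res = lim d/dz [(z - 8)^2 * f(z)] as z -> 8
Step 3: (z - 8)^2 * f(z) = 11z + 16
Step 4: d/dz[11z + 16] = 11

11


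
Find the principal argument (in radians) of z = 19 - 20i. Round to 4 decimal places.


Step 1: z = 19 - 20i
Step 2: arg(z) = atan2(-20, 19)
Step 3: arg(z) = -0.811

-0.811


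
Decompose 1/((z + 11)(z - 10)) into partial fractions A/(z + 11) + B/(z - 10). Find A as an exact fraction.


Step 1: Multiply both sides by (z + 11) and set z = -11
Step 2: A = 1 / (-11 - 10)
Step 3: A = 1 / (-21)
Step 4: A = -1/21

-1/21


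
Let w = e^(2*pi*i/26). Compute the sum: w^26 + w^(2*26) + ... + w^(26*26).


Step 1: The sum sum_{j=1}^{n} w^(k*j) equals n if n | k, else 0.
Step 2: Here n = 26, k = 26
Step 3: Does n divide k? 26 | 26 -> True
Step 4: Sum = 26

26


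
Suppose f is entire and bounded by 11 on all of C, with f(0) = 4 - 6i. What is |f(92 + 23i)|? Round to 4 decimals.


Step 1: By Liouville's theorem, a bounded entire function is constant.
Step 2: f(z) = f(0) = 4 - 6i for all z.
Step 3: |f(w)| = |4 - 6i| = sqrt(16 + 36)
Step 4: = 7.2111

7.2111


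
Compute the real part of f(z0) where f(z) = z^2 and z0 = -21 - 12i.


Step 1: z0 = -21 - 12i
Step 2: z0^2 = (-21)^2 - (-12)^2 + 504i
Step 3: real part = 441 - 144 = 297

297


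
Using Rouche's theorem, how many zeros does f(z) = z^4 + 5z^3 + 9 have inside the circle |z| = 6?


Step 1: On |z| = 6 the three terms have sizes |z^4| = 6^4 = 1296, |5z^3| = 5*6^3 = 1080, |9| = 9
Step 2: The dominant term is g(z) = z^4; let h(z) = 5z^3 + 9 so f = g + h
Step 3: On |z| = 6: |g| = 1296 and |h| <= 1080 + 9 = 1089
Step 4: Since 1296 > 1089, |h| < |g| on |z| = 6, so by Rouche f has the same number of zeros as g inside |z| < 6
Step 5: g(z) = z^4 has 4 zeros (all at the origin) inside |z| < 6. Answer = 4

4


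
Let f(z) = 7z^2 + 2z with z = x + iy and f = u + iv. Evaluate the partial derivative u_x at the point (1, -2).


Step 1: f(z) = 7(x+iy)^2 + 2(x+iy) + 0
Step 2: u = 7(x^2 - y^2) + 2x + 0
Step 3: u_x = 14x + 2
Step 4: At (1, -2): u_x = 14 + 2 = 16

16


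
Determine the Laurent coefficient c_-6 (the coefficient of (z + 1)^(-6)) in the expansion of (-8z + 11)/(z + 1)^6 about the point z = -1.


Step 1: Write the numerator in powers of (z + 1): -8z + 11 = -8(z + 1) + (-8*(-1) + 11) = -8(z + 1) + 19
Step 2: Divide by (z + 1)^6: f(z) = 19(z + 1)^(-6) - 8(z + 1)^(-5)
Step 3: This finite sum is the Laurent series of f about z = -1.
Step 4: Coefficient of (z + 1)^(-6) = -8*(-1) + 11 = 19

19


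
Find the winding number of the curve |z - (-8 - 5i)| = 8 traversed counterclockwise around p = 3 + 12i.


Step 1: Center c = (-8, -5), radius = 8
Step 2: |p - c|^2 = 11^2 + 17^2 = 410
Step 3: r^2 = 64
Step 4: |p-c| > r so winding number = 0

0


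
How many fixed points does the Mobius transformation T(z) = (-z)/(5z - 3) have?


Step 1: Fixed points satisfy T(z) = z
Step 2: 5z^2 - 2z = 0
Step 3: Discriminant = (-2)^2 - 4*5*0 = 4
Step 4: Number of fixed points = 2

2


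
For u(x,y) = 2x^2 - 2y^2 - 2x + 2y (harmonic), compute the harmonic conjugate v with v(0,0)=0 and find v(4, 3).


Step 1: v_x = -u_y = 4y - 2
Step 2: v_y = u_x = 4x - 2
Step 3: v = 4xy - 2x - 2y + C
Step 4: v(0,0) = 0 => C = 0
Step 5: v(4, 3) = 34

34


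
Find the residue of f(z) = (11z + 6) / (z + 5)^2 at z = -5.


Step 1: Pole of order 2 at z = -5
Step 2: Res = lim d/dz [(z + 5)^2 * f(z)] as z -> -5
Step 3: (z + 5)^2 * f(z) = 11z + 6
Step 4: d/dz[11z + 6] = 11

11


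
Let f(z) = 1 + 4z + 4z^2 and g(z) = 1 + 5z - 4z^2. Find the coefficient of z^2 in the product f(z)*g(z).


Step 1: z^2 term in f*g comes from: (1)*(-4z^2) + (4z)*(5z) + (4z^2)*(1)
Step 2: = -4 + 20 + 4
Step 3: = 20

20


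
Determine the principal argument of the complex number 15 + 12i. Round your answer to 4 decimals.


Step 1: z = 15 + 12i
Step 2: arg(z) = atan2(12, 15)
Step 3: arg(z) = 0.6747

0.6747


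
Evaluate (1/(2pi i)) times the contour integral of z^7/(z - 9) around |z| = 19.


Step 1: f(z) = z^7, a = 9 is inside |z| = 19
Step 2: By Cauchy integral formula: (1/(2pi*i)) * integral = f(a)
Step 3: f(9) = 9^7 = 4782969

4782969


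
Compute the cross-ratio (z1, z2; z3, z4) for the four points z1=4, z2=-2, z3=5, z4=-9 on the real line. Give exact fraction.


Step 1: (z1-z3)(z2-z4) = (-1) * 7 = -7
Step 2: (z1-z4)(z2-z3) = 13 * (-7) = -91
Step 3: Cross-ratio = 7/91 = 1/13

1/13


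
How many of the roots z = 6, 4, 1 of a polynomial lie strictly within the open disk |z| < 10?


Step 1: Check each root:
  z = 6: |6| = 6 < 10
  z = 4: |4| = 4 < 10
  z = 1: |1| = 1 < 10
Step 2: Count = 3

3


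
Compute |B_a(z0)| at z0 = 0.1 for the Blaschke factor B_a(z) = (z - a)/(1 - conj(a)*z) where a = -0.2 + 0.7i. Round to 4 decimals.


Step 1: Numerator z0 - a = 0.1 - (-0.2 + 0.7i) = 0.3 - 0.7i
Step 2: Denominator 1 - conj(a)*z0 = 1 - (-0.2 - 0.7i)*0.1 = 1.02 + 0.07i
Step 3: |z0 - a|^2 = 0.3^2 + (-0.7)^2 = 0.58; |1 - conj(a)*z0|^2 = 1.02^2 + 0.07^2 = 1.0453
Step 4: |B_a(0.1)| = sqrt(0.58 / 1.0453) = sqrt(0.554865)
Step 5: = 0.7449

0.7449


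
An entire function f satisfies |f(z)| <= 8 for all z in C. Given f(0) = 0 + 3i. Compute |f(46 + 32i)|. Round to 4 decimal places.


Step 1: By Liouville's theorem, a bounded entire function is constant.
Step 2: f(z) = f(0) = 0 + 3i for all z.
Step 3: |f(w)| = |0 + 3i| = sqrt(0 + 9)
Step 4: = 3.0

3.0


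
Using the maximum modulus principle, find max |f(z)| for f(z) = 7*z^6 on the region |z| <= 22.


Step 1: On |z| = 22, |f(z)| = 7 * |z|^6 = 7 * 22^6
Step 2: By maximum modulus principle, maximum is on boundary.
Step 3: Maximum = 7 * 113379904 = 793659328

793659328


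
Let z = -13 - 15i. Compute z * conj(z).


Step 1: conj(z) = -13 + 15i
Step 2: z * conj(z) = (-13)^2 + (-15)^2
Step 3: = 169 + 225 = 394

394


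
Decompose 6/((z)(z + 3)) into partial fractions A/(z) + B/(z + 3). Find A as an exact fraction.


Step 1: Multiply both sides by (z) and set z = 0
Step 2: A = 6 / (0 + 3)
Step 3: A = 6 / 3
Step 4: A = 2

2


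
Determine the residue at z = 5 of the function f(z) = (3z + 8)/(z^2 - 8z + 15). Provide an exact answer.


Step 1: Q(z) = z^2 - 8z + 15 = (z - 5)(z - 3)
Step 2: Q'(z) = 2z - 8
Step 3: Q'(5) = 2, P(5) = 23
Step 4: Res = P(5)/Q'(5) = 23/2 = 23/2

23/2


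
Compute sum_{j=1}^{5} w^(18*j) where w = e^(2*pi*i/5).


Step 1: The sum sum_{j=1}^{n} w^(k*j) equals n if n | k, else 0.
Step 2: Here n = 5, k = 18
Step 3: Does n divide k? 5 | 18 -> False
Step 4: Sum = 0

0


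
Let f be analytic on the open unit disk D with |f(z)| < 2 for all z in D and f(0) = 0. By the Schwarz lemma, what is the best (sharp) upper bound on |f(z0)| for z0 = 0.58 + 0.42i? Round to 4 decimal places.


Step 1: g = f/2 maps D -> D with g(0) = 0, so by the Schwarz lemma |g(z)| <= |z|, i.e. |f(z)| <= 2|z|; this is sharp (f(z) = 2z).
Step 2: |z0|^2 = 0.58^2 + 0.42^2 = 0.5128
Step 3: |z0| = sqrt(0.5128) = 0.716101
Step 4: Best bound = 2 * |z0| = 2 * 0.716101 = 1.4322

1.4322
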